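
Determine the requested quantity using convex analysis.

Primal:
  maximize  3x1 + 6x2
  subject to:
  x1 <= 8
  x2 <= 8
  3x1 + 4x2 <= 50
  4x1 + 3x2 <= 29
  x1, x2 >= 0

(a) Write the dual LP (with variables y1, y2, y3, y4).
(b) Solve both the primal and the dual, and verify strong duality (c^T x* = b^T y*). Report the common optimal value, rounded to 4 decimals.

The standard primal-dual pair for 'max c^T x s.t. A x <= b, x >= 0' is:
  Dual:  min b^T y  s.t.  A^T y >= c,  y >= 0.

So the dual LP is:
  minimize  8y1 + 8y2 + 50y3 + 29y4
  subject to:
    y1 + 3y3 + 4y4 >= 3
    y2 + 4y3 + 3y4 >= 6
    y1, y2, y3, y4 >= 0

Solving the primal: x* = (1.25, 8).
  primal value c^T x* = 51.75.
Solving the dual: y* = (0, 3.75, 0, 0.75).
  dual value b^T y* = 51.75.
Strong duality: c^T x* = b^T y*. Confirmed.

51.75


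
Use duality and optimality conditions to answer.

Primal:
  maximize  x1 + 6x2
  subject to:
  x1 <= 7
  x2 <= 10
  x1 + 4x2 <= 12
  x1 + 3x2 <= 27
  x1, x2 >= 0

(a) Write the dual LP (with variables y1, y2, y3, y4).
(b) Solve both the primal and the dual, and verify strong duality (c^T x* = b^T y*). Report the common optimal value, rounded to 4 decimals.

The standard primal-dual pair for 'max c^T x s.t. A x <= b, x >= 0' is:
  Dual:  min b^T y  s.t.  A^T y >= c,  y >= 0.

So the dual LP is:
  minimize  7y1 + 10y2 + 12y3 + 27y4
  subject to:
    y1 + y3 + y4 >= 1
    y2 + 4y3 + 3y4 >= 6
    y1, y2, y3, y4 >= 0

Solving the primal: x* = (0, 3).
  primal value c^T x* = 18.
Solving the dual: y* = (0, 0, 1.5, 0).
  dual value b^T y* = 18.
Strong duality: c^T x* = b^T y*. Confirmed.

18


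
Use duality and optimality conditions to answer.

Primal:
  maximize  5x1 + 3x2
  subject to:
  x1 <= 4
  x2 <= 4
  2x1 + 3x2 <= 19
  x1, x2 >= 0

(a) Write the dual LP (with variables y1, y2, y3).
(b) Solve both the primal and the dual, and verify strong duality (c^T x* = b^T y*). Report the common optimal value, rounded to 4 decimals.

The standard primal-dual pair for 'max c^T x s.t. A x <= b, x >= 0' is:
  Dual:  min b^T y  s.t.  A^T y >= c,  y >= 0.

So the dual LP is:
  minimize  4y1 + 4y2 + 19y3
  subject to:
    y1 + 2y3 >= 5
    y2 + 3y3 >= 3
    y1, y2, y3 >= 0

Solving the primal: x* = (4, 3.6667).
  primal value c^T x* = 31.
Solving the dual: y* = (3, 0, 1).
  dual value b^T y* = 31.
Strong duality: c^T x* = b^T y*. Confirmed.

31


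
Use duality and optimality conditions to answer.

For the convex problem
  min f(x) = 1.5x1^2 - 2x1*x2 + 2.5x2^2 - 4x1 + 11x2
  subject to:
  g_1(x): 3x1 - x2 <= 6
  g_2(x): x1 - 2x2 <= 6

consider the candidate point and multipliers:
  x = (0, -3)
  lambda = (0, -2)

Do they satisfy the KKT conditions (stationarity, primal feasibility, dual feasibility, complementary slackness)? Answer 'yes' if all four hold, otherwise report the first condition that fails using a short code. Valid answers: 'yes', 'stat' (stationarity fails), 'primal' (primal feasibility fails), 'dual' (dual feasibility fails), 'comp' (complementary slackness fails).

Gradient of f: grad f(x) = Q x + c = (2, -4)
Constraint values g_i(x) = a_i^T x - b_i:
  g_1((0, -3)) = -3
  g_2((0, -3)) = 0
Stationarity residual: grad f(x) + sum_i lambda_i a_i = (0, 0)
  -> stationarity OK
Primal feasibility (all g_i <= 0): OK
Dual feasibility (all lambda_i >= 0): FAILS
Complementary slackness (lambda_i * g_i(x) = 0 for all i): OK

Verdict: the first failing condition is dual_feasibility -> dual.

dual


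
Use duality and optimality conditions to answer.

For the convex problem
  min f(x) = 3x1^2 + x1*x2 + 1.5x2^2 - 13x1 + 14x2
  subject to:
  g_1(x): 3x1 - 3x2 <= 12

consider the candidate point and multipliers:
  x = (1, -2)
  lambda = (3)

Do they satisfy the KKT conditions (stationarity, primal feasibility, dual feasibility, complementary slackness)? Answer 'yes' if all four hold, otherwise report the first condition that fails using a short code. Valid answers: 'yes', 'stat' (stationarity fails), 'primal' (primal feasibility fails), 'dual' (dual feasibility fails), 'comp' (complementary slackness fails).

Gradient of f: grad f(x) = Q x + c = (-9, 9)
Constraint values g_i(x) = a_i^T x - b_i:
  g_1((1, -2)) = -3
Stationarity residual: grad f(x) + sum_i lambda_i a_i = (0, 0)
  -> stationarity OK
Primal feasibility (all g_i <= 0): OK
Dual feasibility (all lambda_i >= 0): OK
Complementary slackness (lambda_i * g_i(x) = 0 for all i): FAILS

Verdict: the first failing condition is complementary_slackness -> comp.

comp


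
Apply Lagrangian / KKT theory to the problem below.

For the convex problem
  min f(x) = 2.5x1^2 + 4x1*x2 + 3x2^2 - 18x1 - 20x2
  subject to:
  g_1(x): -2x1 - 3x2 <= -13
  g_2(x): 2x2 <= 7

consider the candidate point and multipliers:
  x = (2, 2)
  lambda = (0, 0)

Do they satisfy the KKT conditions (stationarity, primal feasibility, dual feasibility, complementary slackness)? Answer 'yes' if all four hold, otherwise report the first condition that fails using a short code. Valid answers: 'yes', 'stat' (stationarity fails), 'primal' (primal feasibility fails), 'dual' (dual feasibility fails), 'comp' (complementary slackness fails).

Gradient of f: grad f(x) = Q x + c = (0, 0)
Constraint values g_i(x) = a_i^T x - b_i:
  g_1((2, 2)) = 3
  g_2((2, 2)) = -3
Stationarity residual: grad f(x) + sum_i lambda_i a_i = (0, 0)
  -> stationarity OK
Primal feasibility (all g_i <= 0): FAILS
Dual feasibility (all lambda_i >= 0): OK
Complementary slackness (lambda_i * g_i(x) = 0 for all i): OK

Verdict: the first failing condition is primal_feasibility -> primal.

primal


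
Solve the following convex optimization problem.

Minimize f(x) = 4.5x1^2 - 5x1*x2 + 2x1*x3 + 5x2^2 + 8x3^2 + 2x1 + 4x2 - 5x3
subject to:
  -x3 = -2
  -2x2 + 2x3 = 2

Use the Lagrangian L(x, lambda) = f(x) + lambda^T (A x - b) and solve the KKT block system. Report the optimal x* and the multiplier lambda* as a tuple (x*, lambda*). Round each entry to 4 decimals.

Form the Lagrangian:
  L(x, lambda) = (1/2) x^T Q x + c^T x + lambda^T (A x - b)
Stationarity (grad_x L = 0): Q x + c + A^T lambda = 0.
Primal feasibility: A x = b.

This gives the KKT block system:
  [ Q   A^T ] [ x     ]   [-c ]
  [ A    0  ] [ lambda ] = [ b ]

Solving the linear system:
  x*      = (-0.1111, 1, 2)
  lambda* = (41.3333, 7.2778)
  f(x*)   = 30.9444

x* = (-0.1111, 1, 2), lambda* = (41.3333, 7.2778)


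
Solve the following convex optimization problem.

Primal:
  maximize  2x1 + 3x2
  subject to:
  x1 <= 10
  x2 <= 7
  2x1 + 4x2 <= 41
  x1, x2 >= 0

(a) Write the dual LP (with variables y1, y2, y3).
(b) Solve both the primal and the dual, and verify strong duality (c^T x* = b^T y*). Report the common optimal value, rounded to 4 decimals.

The standard primal-dual pair for 'max c^T x s.t. A x <= b, x >= 0' is:
  Dual:  min b^T y  s.t.  A^T y >= c,  y >= 0.

So the dual LP is:
  minimize  10y1 + 7y2 + 41y3
  subject to:
    y1 + 2y3 >= 2
    y2 + 4y3 >= 3
    y1, y2, y3 >= 0

Solving the primal: x* = (10, 5.25).
  primal value c^T x* = 35.75.
Solving the dual: y* = (0.5, 0, 0.75).
  dual value b^T y* = 35.75.
Strong duality: c^T x* = b^T y*. Confirmed.

35.75


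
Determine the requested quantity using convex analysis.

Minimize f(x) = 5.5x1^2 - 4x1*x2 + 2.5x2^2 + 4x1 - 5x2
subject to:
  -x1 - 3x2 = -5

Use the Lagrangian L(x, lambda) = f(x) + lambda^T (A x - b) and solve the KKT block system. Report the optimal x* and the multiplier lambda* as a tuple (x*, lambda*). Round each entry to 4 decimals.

Form the Lagrangian:
  L(x, lambda) = (1/2) x^T Q x + c^T x + lambda^T (A x - b)
Stationarity (grad_x L = 0): Q x + c + A^T lambda = 0.
Primal feasibility: A x = b.

This gives the KKT block system:
  [ Q   A^T ] [ x     ]   [-c ]
  [ A    0  ] [ lambda ] = [ b ]

Solving the linear system:
  x*      = (0.2656, 1.5781)
  lambda* = (0.6094)
  f(x*)   = -1.8906

x* = (0.2656, 1.5781), lambda* = (0.6094)


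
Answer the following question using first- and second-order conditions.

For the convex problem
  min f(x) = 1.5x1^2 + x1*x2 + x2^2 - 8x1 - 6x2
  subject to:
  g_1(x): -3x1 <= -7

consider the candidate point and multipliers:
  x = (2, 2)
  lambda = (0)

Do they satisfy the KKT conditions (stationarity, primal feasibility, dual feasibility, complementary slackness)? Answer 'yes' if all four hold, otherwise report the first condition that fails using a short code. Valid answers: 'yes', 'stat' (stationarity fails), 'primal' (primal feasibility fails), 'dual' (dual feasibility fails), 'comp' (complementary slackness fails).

Gradient of f: grad f(x) = Q x + c = (0, 0)
Constraint values g_i(x) = a_i^T x - b_i:
  g_1((2, 2)) = 1
Stationarity residual: grad f(x) + sum_i lambda_i a_i = (0, 0)
  -> stationarity OK
Primal feasibility (all g_i <= 0): FAILS
Dual feasibility (all lambda_i >= 0): OK
Complementary slackness (lambda_i * g_i(x) = 0 for all i): OK

Verdict: the first failing condition is primal_feasibility -> primal.

primal


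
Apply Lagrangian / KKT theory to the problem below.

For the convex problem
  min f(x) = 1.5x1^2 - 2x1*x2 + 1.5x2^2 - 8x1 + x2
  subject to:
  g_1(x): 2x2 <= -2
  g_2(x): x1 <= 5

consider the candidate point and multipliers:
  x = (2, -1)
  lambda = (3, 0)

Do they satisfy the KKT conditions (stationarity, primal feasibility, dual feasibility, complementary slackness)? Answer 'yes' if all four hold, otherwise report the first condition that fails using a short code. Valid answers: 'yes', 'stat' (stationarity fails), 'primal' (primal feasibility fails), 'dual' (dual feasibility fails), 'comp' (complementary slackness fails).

Gradient of f: grad f(x) = Q x + c = (0, -6)
Constraint values g_i(x) = a_i^T x - b_i:
  g_1((2, -1)) = 0
  g_2((2, -1)) = -3
Stationarity residual: grad f(x) + sum_i lambda_i a_i = (0, 0)
  -> stationarity OK
Primal feasibility (all g_i <= 0): OK
Dual feasibility (all lambda_i >= 0): OK
Complementary slackness (lambda_i * g_i(x) = 0 for all i): OK

Verdict: yes, KKT holds.

yes


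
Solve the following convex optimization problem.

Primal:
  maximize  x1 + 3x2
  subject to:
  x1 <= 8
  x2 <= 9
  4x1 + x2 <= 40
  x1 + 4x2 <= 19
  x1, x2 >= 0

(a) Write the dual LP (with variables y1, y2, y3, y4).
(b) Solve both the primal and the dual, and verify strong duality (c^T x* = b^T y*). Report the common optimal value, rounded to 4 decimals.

The standard primal-dual pair for 'max c^T x s.t. A x <= b, x >= 0' is:
  Dual:  min b^T y  s.t.  A^T y >= c,  y >= 0.

So the dual LP is:
  minimize  8y1 + 9y2 + 40y3 + 19y4
  subject to:
    y1 + 4y3 + y4 >= 1
    y2 + y3 + 4y4 >= 3
    y1, y2, y3, y4 >= 0

Solving the primal: x* = (8, 2.75).
  primal value c^T x* = 16.25.
Solving the dual: y* = (0.25, 0, 0, 0.75).
  dual value b^T y* = 16.25.
Strong duality: c^T x* = b^T y*. Confirmed.

16.25


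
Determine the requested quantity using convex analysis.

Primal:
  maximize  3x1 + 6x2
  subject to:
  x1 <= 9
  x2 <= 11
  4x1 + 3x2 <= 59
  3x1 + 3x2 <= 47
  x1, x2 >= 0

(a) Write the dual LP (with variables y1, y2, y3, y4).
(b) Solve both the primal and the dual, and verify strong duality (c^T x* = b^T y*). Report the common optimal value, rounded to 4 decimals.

The standard primal-dual pair for 'max c^T x s.t. A x <= b, x >= 0' is:
  Dual:  min b^T y  s.t.  A^T y >= c,  y >= 0.

So the dual LP is:
  minimize  9y1 + 11y2 + 59y3 + 47y4
  subject to:
    y1 + 4y3 + 3y4 >= 3
    y2 + 3y3 + 3y4 >= 6
    y1, y2, y3, y4 >= 0

Solving the primal: x* = (4.6667, 11).
  primal value c^T x* = 80.
Solving the dual: y* = (0, 3, 0, 1).
  dual value b^T y* = 80.
Strong duality: c^T x* = b^T y*. Confirmed.

80


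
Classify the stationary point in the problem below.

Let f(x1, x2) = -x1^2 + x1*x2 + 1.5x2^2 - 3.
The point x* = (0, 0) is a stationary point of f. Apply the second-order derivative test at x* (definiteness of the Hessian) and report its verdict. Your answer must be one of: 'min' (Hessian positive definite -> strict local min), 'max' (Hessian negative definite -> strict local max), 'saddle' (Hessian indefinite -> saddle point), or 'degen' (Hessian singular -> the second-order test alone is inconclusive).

Compute the Hessian H = grad^2 f:
  H = [[-2, 1], [1, 3]]
Verify stationarity: grad f(x*) = H x* + g = (0, 0).
Eigenvalues of H: -2.1926, 3.1926.
Eigenvalues have mixed signs, so H is indefinite -> x* is a saddle point.

saddle


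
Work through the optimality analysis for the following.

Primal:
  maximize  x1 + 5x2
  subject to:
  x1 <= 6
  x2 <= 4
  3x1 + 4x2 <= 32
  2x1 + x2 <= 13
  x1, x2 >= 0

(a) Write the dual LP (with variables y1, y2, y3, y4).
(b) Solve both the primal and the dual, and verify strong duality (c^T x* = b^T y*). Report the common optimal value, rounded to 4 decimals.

The standard primal-dual pair for 'max c^T x s.t. A x <= b, x >= 0' is:
  Dual:  min b^T y  s.t.  A^T y >= c,  y >= 0.

So the dual LP is:
  minimize  6y1 + 4y2 + 32y3 + 13y4
  subject to:
    y1 + 3y3 + 2y4 >= 1
    y2 + 4y3 + y4 >= 5
    y1, y2, y3, y4 >= 0

Solving the primal: x* = (4.5, 4).
  primal value c^T x* = 24.5.
Solving the dual: y* = (0, 4.5, 0, 0.5).
  dual value b^T y* = 24.5.
Strong duality: c^T x* = b^T y*. Confirmed.

24.5


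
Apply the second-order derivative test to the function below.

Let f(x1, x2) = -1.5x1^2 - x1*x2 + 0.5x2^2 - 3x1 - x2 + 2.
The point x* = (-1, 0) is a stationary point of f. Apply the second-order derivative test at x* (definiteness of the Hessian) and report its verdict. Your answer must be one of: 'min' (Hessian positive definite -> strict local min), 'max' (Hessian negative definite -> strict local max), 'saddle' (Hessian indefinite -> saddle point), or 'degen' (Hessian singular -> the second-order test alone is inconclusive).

Compute the Hessian H = grad^2 f:
  H = [[-3, -1], [-1, 1]]
Verify stationarity: grad f(x*) = H x* + g = (0, 0).
Eigenvalues of H: -3.2361, 1.2361.
Eigenvalues have mixed signs, so H is indefinite -> x* is a saddle point.

saddle


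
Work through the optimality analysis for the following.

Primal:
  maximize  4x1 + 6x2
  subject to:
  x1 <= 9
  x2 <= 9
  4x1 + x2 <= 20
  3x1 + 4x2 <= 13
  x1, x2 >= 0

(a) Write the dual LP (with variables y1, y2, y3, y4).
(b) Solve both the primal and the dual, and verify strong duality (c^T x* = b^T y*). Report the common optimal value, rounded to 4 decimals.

The standard primal-dual pair for 'max c^T x s.t. A x <= b, x >= 0' is:
  Dual:  min b^T y  s.t.  A^T y >= c,  y >= 0.

So the dual LP is:
  minimize  9y1 + 9y2 + 20y3 + 13y4
  subject to:
    y1 + 4y3 + 3y4 >= 4
    y2 + y3 + 4y4 >= 6
    y1, y2, y3, y4 >= 0

Solving the primal: x* = (0, 3.25).
  primal value c^T x* = 19.5.
Solving the dual: y* = (0, 0, 0, 1.5).
  dual value b^T y* = 19.5.
Strong duality: c^T x* = b^T y*. Confirmed.

19.5


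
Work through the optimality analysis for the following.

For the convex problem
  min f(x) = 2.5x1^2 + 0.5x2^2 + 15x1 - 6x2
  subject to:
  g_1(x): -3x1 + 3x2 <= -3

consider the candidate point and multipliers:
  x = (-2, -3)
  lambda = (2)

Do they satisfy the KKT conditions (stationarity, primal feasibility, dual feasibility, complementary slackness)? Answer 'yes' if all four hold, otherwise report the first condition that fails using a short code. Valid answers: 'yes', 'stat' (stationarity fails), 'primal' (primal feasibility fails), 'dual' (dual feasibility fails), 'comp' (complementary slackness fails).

Gradient of f: grad f(x) = Q x + c = (5, -9)
Constraint values g_i(x) = a_i^T x - b_i:
  g_1((-2, -3)) = 0
Stationarity residual: grad f(x) + sum_i lambda_i a_i = (-1, -3)
  -> stationarity FAILS
Primal feasibility (all g_i <= 0): OK
Dual feasibility (all lambda_i >= 0): OK
Complementary slackness (lambda_i * g_i(x) = 0 for all i): OK

Verdict: the first failing condition is stationarity -> stat.

stat


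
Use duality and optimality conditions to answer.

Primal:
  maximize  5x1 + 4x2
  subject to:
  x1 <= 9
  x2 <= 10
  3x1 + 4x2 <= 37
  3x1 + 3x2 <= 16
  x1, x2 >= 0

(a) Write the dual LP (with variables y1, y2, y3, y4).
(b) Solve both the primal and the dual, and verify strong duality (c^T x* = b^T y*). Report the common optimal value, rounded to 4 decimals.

The standard primal-dual pair for 'max c^T x s.t. A x <= b, x >= 0' is:
  Dual:  min b^T y  s.t.  A^T y >= c,  y >= 0.

So the dual LP is:
  minimize  9y1 + 10y2 + 37y3 + 16y4
  subject to:
    y1 + 3y3 + 3y4 >= 5
    y2 + 4y3 + 3y4 >= 4
    y1, y2, y3, y4 >= 0

Solving the primal: x* = (5.3333, 0).
  primal value c^T x* = 26.6667.
Solving the dual: y* = (0, 0, 0, 1.6667).
  dual value b^T y* = 26.6667.
Strong duality: c^T x* = b^T y*. Confirmed.

26.6667


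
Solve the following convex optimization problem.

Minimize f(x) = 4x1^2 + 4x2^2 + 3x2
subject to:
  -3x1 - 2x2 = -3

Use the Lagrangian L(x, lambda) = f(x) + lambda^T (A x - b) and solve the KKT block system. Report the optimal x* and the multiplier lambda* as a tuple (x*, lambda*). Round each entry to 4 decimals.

Form the Lagrangian:
  L(x, lambda) = (1/2) x^T Q x + c^T x + lambda^T (A x - b)
Stationarity (grad_x L = 0): Q x + c + A^T lambda = 0.
Primal feasibility: A x = b.

This gives the KKT block system:
  [ Q   A^T ] [ x     ]   [-c ]
  [ A    0  ] [ lambda ] = [ b ]

Solving the linear system:
  x*      = (0.8654, 0.2019)
  lambda* = (2.3077)
  f(x*)   = 3.7644

x* = (0.8654, 0.2019), lambda* = (2.3077)


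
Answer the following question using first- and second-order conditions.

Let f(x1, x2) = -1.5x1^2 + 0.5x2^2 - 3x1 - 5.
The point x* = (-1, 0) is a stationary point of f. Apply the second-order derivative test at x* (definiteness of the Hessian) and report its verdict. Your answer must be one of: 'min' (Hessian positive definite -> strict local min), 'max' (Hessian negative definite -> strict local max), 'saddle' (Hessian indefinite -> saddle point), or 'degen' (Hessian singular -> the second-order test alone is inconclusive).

Compute the Hessian H = grad^2 f:
  H = [[-3, 0], [0, 1]]
Verify stationarity: grad f(x*) = H x* + g = (0, 0).
Eigenvalues of H: -3, 1.
Eigenvalues have mixed signs, so H is indefinite -> x* is a saddle point.

saddle


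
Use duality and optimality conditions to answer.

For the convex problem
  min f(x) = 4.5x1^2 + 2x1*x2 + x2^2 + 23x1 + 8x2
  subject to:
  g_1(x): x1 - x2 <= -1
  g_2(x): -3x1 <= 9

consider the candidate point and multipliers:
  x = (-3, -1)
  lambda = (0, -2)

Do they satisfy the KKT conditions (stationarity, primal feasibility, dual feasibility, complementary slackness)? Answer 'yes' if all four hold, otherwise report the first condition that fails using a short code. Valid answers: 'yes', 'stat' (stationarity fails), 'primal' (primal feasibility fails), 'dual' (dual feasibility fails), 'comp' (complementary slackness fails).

Gradient of f: grad f(x) = Q x + c = (-6, 0)
Constraint values g_i(x) = a_i^T x - b_i:
  g_1((-3, -1)) = -1
  g_2((-3, -1)) = 0
Stationarity residual: grad f(x) + sum_i lambda_i a_i = (0, 0)
  -> stationarity OK
Primal feasibility (all g_i <= 0): OK
Dual feasibility (all lambda_i >= 0): FAILS
Complementary slackness (lambda_i * g_i(x) = 0 for all i): OK

Verdict: the first failing condition is dual_feasibility -> dual.

dual


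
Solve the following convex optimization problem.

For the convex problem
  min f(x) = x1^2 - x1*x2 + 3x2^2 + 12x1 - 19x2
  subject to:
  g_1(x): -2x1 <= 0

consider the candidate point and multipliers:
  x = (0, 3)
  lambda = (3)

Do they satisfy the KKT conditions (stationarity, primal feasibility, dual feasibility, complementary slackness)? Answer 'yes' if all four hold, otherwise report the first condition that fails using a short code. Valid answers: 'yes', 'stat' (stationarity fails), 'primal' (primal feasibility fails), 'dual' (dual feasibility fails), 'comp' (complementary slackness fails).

Gradient of f: grad f(x) = Q x + c = (9, -1)
Constraint values g_i(x) = a_i^T x - b_i:
  g_1((0, 3)) = 0
Stationarity residual: grad f(x) + sum_i lambda_i a_i = (3, -1)
  -> stationarity FAILS
Primal feasibility (all g_i <= 0): OK
Dual feasibility (all lambda_i >= 0): OK
Complementary slackness (lambda_i * g_i(x) = 0 for all i): OK

Verdict: the first failing condition is stationarity -> stat.

stat


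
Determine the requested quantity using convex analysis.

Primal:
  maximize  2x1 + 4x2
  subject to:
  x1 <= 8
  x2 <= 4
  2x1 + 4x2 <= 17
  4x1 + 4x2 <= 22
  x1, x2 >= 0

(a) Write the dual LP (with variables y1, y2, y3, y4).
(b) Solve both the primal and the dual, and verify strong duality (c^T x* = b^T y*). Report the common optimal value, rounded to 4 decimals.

The standard primal-dual pair for 'max c^T x s.t. A x <= b, x >= 0' is:
  Dual:  min b^T y  s.t.  A^T y >= c,  y >= 0.

So the dual LP is:
  minimize  8y1 + 4y2 + 17y3 + 22y4
  subject to:
    y1 + 2y3 + 4y4 >= 2
    y2 + 4y3 + 4y4 >= 4
    y1, y2, y3, y4 >= 0

Solving the primal: x* = (2.5, 3).
  primal value c^T x* = 17.
Solving the dual: y* = (0, 0, 1, 0).
  dual value b^T y* = 17.
Strong duality: c^T x* = b^T y*. Confirmed.

17


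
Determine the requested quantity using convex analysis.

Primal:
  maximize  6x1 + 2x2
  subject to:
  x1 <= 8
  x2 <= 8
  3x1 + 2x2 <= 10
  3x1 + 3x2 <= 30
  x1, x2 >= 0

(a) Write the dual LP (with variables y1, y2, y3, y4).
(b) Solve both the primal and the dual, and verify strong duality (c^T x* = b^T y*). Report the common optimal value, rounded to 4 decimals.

The standard primal-dual pair for 'max c^T x s.t. A x <= b, x >= 0' is:
  Dual:  min b^T y  s.t.  A^T y >= c,  y >= 0.

So the dual LP is:
  minimize  8y1 + 8y2 + 10y3 + 30y4
  subject to:
    y1 + 3y3 + 3y4 >= 6
    y2 + 2y3 + 3y4 >= 2
    y1, y2, y3, y4 >= 0

Solving the primal: x* = (3.3333, 0).
  primal value c^T x* = 20.
Solving the dual: y* = (0, 0, 2, 0).
  dual value b^T y* = 20.
Strong duality: c^T x* = b^T y*. Confirmed.

20


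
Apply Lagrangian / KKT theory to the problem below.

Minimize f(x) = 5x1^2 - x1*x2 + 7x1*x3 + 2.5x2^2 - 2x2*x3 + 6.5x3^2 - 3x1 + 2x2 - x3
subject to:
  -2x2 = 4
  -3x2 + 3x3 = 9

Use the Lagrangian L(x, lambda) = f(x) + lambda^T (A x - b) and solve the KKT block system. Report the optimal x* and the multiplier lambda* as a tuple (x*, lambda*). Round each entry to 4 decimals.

Form the Lagrangian:
  L(x, lambda) = (1/2) x^T Q x + c^T x + lambda^T (A x - b)
Stationarity (grad_x L = 0): Q x + c + A^T lambda = 0.
Primal feasibility: A x = b.

This gives the KKT block system:
  [ Q   A^T ] [ x     ]   [-c ]
  [ A    0  ] [ lambda ] = [ b ]

Solving the linear system:
  x*      = (-0.6, -2, 1)
  lambda* = (1.2, -3.9333)
  f(x*)   = 13.7

x* = (-0.6, -2, 1), lambda* = (1.2, -3.9333)


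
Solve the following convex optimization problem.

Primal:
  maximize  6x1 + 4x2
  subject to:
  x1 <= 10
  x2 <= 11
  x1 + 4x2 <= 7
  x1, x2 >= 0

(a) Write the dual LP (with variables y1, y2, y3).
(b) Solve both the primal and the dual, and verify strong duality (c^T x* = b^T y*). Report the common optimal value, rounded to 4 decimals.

The standard primal-dual pair for 'max c^T x s.t. A x <= b, x >= 0' is:
  Dual:  min b^T y  s.t.  A^T y >= c,  y >= 0.

So the dual LP is:
  minimize  10y1 + 11y2 + 7y3
  subject to:
    y1 + y3 >= 6
    y2 + 4y3 >= 4
    y1, y2, y3 >= 0

Solving the primal: x* = (7, 0).
  primal value c^T x* = 42.
Solving the dual: y* = (0, 0, 6).
  dual value b^T y* = 42.
Strong duality: c^T x* = b^T y*. Confirmed.

42


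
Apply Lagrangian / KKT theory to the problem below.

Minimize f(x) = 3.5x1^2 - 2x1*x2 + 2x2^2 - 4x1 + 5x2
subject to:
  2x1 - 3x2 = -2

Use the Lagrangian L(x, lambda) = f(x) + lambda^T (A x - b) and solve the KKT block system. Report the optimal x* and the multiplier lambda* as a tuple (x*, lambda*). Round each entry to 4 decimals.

Form the Lagrangian:
  L(x, lambda) = (1/2) x^T Q x + c^T x + lambda^T (A x - b)
Stationarity (grad_x L = 0): Q x + c + A^T lambda = 0.
Primal feasibility: A x = b.

This gives the KKT block system:
  [ Q   A^T ] [ x     ]   [-c ]
  [ A    0  ] [ lambda ] = [ b ]

Solving the linear system:
  x*      = (0.0364, 0.6909)
  lambda* = (2.5636)
  f(x*)   = 4.2182

x* = (0.0364, 0.6909), lambda* = (2.5636)


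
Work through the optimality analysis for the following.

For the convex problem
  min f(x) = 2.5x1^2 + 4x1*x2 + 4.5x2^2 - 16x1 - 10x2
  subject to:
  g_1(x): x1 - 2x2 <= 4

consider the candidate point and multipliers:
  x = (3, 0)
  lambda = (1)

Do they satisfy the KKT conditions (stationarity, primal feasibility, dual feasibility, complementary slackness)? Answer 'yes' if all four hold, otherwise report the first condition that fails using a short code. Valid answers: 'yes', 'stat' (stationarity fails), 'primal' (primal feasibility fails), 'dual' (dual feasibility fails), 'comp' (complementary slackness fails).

Gradient of f: grad f(x) = Q x + c = (-1, 2)
Constraint values g_i(x) = a_i^T x - b_i:
  g_1((3, 0)) = -1
Stationarity residual: grad f(x) + sum_i lambda_i a_i = (0, 0)
  -> stationarity OK
Primal feasibility (all g_i <= 0): OK
Dual feasibility (all lambda_i >= 0): OK
Complementary slackness (lambda_i * g_i(x) = 0 for all i): FAILS

Verdict: the first failing condition is complementary_slackness -> comp.

comp


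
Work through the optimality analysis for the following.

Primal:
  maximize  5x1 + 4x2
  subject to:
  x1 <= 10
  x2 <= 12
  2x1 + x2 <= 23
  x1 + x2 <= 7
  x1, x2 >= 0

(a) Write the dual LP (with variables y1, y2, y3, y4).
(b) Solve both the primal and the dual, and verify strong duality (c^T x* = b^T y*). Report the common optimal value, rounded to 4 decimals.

The standard primal-dual pair for 'max c^T x s.t. A x <= b, x >= 0' is:
  Dual:  min b^T y  s.t.  A^T y >= c,  y >= 0.

So the dual LP is:
  minimize  10y1 + 12y2 + 23y3 + 7y4
  subject to:
    y1 + 2y3 + y4 >= 5
    y2 + y3 + y4 >= 4
    y1, y2, y3, y4 >= 0

Solving the primal: x* = (7, 0).
  primal value c^T x* = 35.
Solving the dual: y* = (0, 0, 0, 5).
  dual value b^T y* = 35.
Strong duality: c^T x* = b^T y*. Confirmed.

35


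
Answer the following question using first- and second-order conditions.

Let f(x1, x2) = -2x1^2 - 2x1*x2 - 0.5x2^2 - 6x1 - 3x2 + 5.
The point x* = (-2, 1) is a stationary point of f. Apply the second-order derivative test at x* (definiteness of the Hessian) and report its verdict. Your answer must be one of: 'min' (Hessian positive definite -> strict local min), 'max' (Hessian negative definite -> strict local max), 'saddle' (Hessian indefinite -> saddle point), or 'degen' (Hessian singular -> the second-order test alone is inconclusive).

Compute the Hessian H = grad^2 f:
  H = [[-4, -2], [-2, -1]]
Verify stationarity: grad f(x*) = H x* + g = (0, 0).
Eigenvalues of H: -5, 0.
H has a zero eigenvalue (singular; negative semidefinite but not definite), so H is neither positive definite, negative definite, nor indefinite. The second-order test alone is inconclusive -> degen.
(Indeed, f is constant along the null direction of H through x*, so x* is not a strict local extremum.)

degen


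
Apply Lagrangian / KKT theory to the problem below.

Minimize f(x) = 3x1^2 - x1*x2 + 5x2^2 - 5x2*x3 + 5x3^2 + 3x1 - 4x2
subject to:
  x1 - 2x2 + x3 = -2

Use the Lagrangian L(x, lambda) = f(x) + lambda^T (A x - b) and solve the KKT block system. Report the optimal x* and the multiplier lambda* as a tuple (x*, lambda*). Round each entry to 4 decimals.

Form the Lagrangian:
  L(x, lambda) = (1/2) x^T Q x + c^T x + lambda^T (A x - b)
Stationarity (grad_x L = 0): Q x + c + A^T lambda = 0.
Primal feasibility: A x = b.

This gives the KKT block system:
  [ Q   A^T ] [ x     ]   [-c ]
  [ A    0  ] [ lambda ] = [ b ]

Solving the linear system:
  x*      = (-0.6518, 0.7857, 0.2232)
  lambda* = (1.6964)
  f(x*)   = -0.8527

x* = (-0.6518, 0.7857, 0.2232), lambda* = (1.6964)


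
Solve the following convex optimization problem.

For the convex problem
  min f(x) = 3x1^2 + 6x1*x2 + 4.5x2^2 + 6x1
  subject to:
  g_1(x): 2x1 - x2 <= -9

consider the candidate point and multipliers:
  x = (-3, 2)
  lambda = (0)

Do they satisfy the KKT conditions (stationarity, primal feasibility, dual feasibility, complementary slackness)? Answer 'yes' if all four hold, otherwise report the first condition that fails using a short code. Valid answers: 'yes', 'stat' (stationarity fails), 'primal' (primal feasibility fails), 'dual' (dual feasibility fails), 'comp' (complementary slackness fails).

Gradient of f: grad f(x) = Q x + c = (0, 0)
Constraint values g_i(x) = a_i^T x - b_i:
  g_1((-3, 2)) = 1
Stationarity residual: grad f(x) + sum_i lambda_i a_i = (0, 0)
  -> stationarity OK
Primal feasibility (all g_i <= 0): FAILS
Dual feasibility (all lambda_i >= 0): OK
Complementary slackness (lambda_i * g_i(x) = 0 for all i): OK

Verdict: the first failing condition is primal_feasibility -> primal.

primal


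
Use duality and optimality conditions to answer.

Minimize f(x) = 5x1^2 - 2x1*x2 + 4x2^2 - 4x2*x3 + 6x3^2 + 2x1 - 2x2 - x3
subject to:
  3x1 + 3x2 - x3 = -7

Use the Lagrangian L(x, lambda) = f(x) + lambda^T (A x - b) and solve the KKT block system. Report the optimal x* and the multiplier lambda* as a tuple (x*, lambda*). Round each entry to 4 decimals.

Form the Lagrangian:
  L(x, lambda) = (1/2) x^T Q x + c^T x + lambda^T (A x - b)
Stationarity (grad_x L = 0): Q x + c + A^T lambda = 0.
Primal feasibility: A x = b.

This gives the KKT block system:
  [ Q   A^T ] [ x     ]   [-c ]
  [ A    0  ] [ lambda ] = [ b ]

Solving the linear system:
  x*      = (-1.2406, -1.1129, -0.0604)
  lambda* = (2.7267)
  f(x*)   = 9.446

x* = (-1.2406, -1.1129, -0.0604), lambda* = (2.7267)


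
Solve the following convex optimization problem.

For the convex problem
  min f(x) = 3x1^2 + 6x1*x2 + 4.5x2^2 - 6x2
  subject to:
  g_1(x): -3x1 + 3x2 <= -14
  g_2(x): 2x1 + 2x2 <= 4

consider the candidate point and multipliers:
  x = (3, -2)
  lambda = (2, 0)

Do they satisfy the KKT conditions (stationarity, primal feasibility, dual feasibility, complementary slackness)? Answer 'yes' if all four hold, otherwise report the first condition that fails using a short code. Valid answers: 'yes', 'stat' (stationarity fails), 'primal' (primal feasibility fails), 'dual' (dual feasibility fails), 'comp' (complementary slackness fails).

Gradient of f: grad f(x) = Q x + c = (6, -6)
Constraint values g_i(x) = a_i^T x - b_i:
  g_1((3, -2)) = -1
  g_2((3, -2)) = -2
Stationarity residual: grad f(x) + sum_i lambda_i a_i = (0, 0)
  -> stationarity OK
Primal feasibility (all g_i <= 0): OK
Dual feasibility (all lambda_i >= 0): OK
Complementary slackness (lambda_i * g_i(x) = 0 for all i): FAILS

Verdict: the first failing condition is complementary_slackness -> comp.

comp


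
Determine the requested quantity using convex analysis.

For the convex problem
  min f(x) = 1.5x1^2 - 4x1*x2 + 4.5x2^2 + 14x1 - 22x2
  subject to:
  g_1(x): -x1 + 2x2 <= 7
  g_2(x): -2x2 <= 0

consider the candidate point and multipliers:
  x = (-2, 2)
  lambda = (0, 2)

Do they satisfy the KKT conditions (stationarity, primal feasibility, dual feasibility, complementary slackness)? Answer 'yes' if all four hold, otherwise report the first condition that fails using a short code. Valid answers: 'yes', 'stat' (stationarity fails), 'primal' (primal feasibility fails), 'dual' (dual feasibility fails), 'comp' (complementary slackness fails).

Gradient of f: grad f(x) = Q x + c = (0, 4)
Constraint values g_i(x) = a_i^T x - b_i:
  g_1((-2, 2)) = -1
  g_2((-2, 2)) = -4
Stationarity residual: grad f(x) + sum_i lambda_i a_i = (0, 0)
  -> stationarity OK
Primal feasibility (all g_i <= 0): OK
Dual feasibility (all lambda_i >= 0): OK
Complementary slackness (lambda_i * g_i(x) = 0 for all i): FAILS

Verdict: the first failing condition is complementary_slackness -> comp.

comp


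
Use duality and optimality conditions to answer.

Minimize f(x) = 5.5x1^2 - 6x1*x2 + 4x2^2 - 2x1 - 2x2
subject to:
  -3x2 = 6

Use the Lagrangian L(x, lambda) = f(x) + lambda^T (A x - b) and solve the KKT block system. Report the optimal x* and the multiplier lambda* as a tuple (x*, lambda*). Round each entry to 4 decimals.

Form the Lagrangian:
  L(x, lambda) = (1/2) x^T Q x + c^T x + lambda^T (A x - b)
Stationarity (grad_x L = 0): Q x + c + A^T lambda = 0.
Primal feasibility: A x = b.

This gives the KKT block system:
  [ Q   A^T ] [ x     ]   [-c ]
  [ A    0  ] [ lambda ] = [ b ]

Solving the linear system:
  x*      = (-0.9091, -2)
  lambda* = (-4.1818)
  f(x*)   = 15.4545

x* = (-0.9091, -2), lambda* = (-4.1818)


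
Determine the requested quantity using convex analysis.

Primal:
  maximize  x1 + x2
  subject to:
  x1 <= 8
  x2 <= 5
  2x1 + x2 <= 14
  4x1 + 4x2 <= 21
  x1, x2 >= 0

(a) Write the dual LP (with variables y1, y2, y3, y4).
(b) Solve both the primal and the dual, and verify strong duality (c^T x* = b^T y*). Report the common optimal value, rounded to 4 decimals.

The standard primal-dual pair for 'max c^T x s.t. A x <= b, x >= 0' is:
  Dual:  min b^T y  s.t.  A^T y >= c,  y >= 0.

So the dual LP is:
  minimize  8y1 + 5y2 + 14y3 + 21y4
  subject to:
    y1 + 2y3 + 4y4 >= 1
    y2 + y3 + 4y4 >= 1
    y1, y2, y3, y4 >= 0

Solving the primal: x* = (5.25, 0).
  primal value c^T x* = 5.25.
Solving the dual: y* = (0, 0, 0, 0.25).
  dual value b^T y* = 5.25.
Strong duality: c^T x* = b^T y*. Confirmed.

5.25


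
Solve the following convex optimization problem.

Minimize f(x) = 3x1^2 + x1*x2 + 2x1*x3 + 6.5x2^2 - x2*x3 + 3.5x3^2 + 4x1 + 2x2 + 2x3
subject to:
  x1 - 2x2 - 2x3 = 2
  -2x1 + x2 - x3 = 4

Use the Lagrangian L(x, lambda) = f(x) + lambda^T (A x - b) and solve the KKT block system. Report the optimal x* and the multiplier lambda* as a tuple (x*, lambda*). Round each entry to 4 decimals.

Form the Lagrangian:
  L(x, lambda) = (1/2) x^T Q x + c^T x + lambda^T (A x - b)
Stationarity (grad_x L = 0): Q x + c + A^T lambda = 0.
Primal feasibility: A x = b.

This gives the KKT block system:
  [ Q   A^T ] [ x     ]   [-c ]
  [ A    0  ] [ lambda ] = [ b ]

Solving the linear system:
  x*      = (-1.3676, -0.2095, -1.4743)
  lambda* = (-2.8656, -5.1146)
  f(x*)   = 8.6759

x* = (-1.3676, -0.2095, -1.4743), lambda* = (-2.8656, -5.1146)


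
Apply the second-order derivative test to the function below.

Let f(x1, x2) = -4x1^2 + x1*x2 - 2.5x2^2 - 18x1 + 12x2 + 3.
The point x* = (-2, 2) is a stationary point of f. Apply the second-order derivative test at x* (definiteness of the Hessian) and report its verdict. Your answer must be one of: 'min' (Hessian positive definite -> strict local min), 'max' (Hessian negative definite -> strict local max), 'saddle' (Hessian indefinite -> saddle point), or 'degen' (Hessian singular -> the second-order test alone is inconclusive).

Compute the Hessian H = grad^2 f:
  H = [[-8, 1], [1, -5]]
Verify stationarity: grad f(x*) = H x* + g = (0, 0).
Eigenvalues of H: -8.3028, -4.6972.
Both eigenvalues < 0, so H is negative definite -> x* is a strict local max.

max


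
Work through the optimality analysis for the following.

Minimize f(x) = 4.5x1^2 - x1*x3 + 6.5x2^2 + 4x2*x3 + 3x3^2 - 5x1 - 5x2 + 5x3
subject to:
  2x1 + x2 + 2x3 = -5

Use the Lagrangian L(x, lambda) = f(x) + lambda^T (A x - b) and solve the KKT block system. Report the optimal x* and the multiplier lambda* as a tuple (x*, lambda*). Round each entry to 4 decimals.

Form the Lagrangian:
  L(x, lambda) = (1/2) x^T Q x + c^T x + lambda^T (A x - b)
Stationarity (grad_x L = 0): Q x + c + A^T lambda = 0.
Primal feasibility: A x = b.

This gives the KKT block system:
  [ Q   A^T ] [ x     ]   [-c ]
  [ A    0  ] [ lambda ] = [ b ]

Solving the linear system:
  x*      = (-0.4137, 0.9327, -2.5526)
  lambda* = (3.0856)
  f(x*)   = 0.0351

x* = (-0.4137, 0.9327, -2.5526), lambda* = (3.0856)


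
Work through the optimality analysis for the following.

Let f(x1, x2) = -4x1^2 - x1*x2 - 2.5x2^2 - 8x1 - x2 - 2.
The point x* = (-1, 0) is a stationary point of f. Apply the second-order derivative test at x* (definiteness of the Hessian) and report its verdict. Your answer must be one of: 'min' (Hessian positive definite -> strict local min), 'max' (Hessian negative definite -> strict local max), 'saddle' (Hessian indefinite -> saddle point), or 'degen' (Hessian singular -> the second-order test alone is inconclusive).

Compute the Hessian H = grad^2 f:
  H = [[-8, -1], [-1, -5]]
Verify stationarity: grad f(x*) = H x* + g = (0, 0).
Eigenvalues of H: -8.3028, -4.6972.
Both eigenvalues < 0, so H is negative definite -> x* is a strict local max.

max


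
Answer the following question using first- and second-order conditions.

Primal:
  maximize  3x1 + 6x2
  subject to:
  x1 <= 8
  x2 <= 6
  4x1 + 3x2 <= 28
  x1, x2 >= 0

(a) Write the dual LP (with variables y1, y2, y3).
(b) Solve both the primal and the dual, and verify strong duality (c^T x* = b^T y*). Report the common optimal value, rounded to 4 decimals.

The standard primal-dual pair for 'max c^T x s.t. A x <= b, x >= 0' is:
  Dual:  min b^T y  s.t.  A^T y >= c,  y >= 0.

So the dual LP is:
  minimize  8y1 + 6y2 + 28y3
  subject to:
    y1 + 4y3 >= 3
    y2 + 3y3 >= 6
    y1, y2, y3 >= 0

Solving the primal: x* = (2.5, 6).
  primal value c^T x* = 43.5.
Solving the dual: y* = (0, 3.75, 0.75).
  dual value b^T y* = 43.5.
Strong duality: c^T x* = b^T y*. Confirmed.

43.5


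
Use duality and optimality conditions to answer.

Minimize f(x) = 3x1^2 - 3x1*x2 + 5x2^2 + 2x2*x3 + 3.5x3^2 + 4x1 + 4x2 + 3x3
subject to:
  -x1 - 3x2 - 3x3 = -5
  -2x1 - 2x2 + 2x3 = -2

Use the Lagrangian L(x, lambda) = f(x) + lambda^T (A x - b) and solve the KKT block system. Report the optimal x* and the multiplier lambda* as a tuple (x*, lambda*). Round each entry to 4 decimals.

Form the Lagrangian:
  L(x, lambda) = (1/2) x^T Q x + c^T x + lambda^T (A x - b)
Stationarity (grad_x L = 0): Q x + c + A^T lambda = 0.
Primal feasibility: A x = b.

This gives the KKT block system:
  [ Q   A^T ] [ x     ]   [-c ]
  [ A    0  ] [ lambda ] = [ b ]

Solving the linear system:
  x*      = (0.6512, 0.8992, 0.5504)
  lambda* = (3.4651, 0.8721)
  f(x*)   = 13.4612

x* = (0.6512, 0.8992, 0.5504), lambda* = (3.4651, 0.8721)


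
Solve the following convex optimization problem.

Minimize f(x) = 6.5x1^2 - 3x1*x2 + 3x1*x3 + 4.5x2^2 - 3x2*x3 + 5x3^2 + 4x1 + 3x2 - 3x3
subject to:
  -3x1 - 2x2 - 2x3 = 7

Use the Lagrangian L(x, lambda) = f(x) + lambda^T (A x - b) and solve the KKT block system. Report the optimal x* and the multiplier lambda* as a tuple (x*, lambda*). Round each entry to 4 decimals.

Form the Lagrangian:
  L(x, lambda) = (1/2) x^T Q x + c^T x + lambda^T (A x - b)
Stationarity (grad_x L = 0): Q x + c + A^T lambda = 0.
Primal feasibility: A x = b.

This gives the KKT block system:
  [ Q   A^T ] [ x     ]   [-c ]
  [ A    0  ] [ lambda ] = [ b ]

Solving the linear system:
  x*      = (-1.1812, -1.4222, -0.3061)
  lambda* = (-2.6689)
  f(x*)   = 5.3048

x* = (-1.1812, -1.4222, -0.3061), lambda* = (-2.6689)


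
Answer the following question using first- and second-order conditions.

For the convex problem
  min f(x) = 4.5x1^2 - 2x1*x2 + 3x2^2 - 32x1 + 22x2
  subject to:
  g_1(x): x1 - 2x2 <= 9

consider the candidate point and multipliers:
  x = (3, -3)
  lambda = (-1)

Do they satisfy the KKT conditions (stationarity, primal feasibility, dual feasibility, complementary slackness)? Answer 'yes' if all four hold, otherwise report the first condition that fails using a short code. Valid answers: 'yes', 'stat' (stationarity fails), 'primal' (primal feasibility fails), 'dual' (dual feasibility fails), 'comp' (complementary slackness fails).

Gradient of f: grad f(x) = Q x + c = (1, -2)
Constraint values g_i(x) = a_i^T x - b_i:
  g_1((3, -3)) = 0
Stationarity residual: grad f(x) + sum_i lambda_i a_i = (0, 0)
  -> stationarity OK
Primal feasibility (all g_i <= 0): OK
Dual feasibility (all lambda_i >= 0): FAILS
Complementary slackness (lambda_i * g_i(x) = 0 for all i): OK

Verdict: the first failing condition is dual_feasibility -> dual.

dual


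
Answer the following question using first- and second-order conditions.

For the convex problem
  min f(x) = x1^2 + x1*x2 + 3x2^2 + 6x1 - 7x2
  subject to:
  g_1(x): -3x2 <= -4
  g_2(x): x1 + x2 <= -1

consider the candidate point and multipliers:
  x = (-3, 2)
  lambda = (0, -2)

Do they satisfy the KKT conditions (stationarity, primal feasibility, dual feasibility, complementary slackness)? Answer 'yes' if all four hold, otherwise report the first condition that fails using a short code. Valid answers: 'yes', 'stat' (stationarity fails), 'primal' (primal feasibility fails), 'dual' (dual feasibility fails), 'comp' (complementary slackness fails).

Gradient of f: grad f(x) = Q x + c = (2, 2)
Constraint values g_i(x) = a_i^T x - b_i:
  g_1((-3, 2)) = -2
  g_2((-3, 2)) = 0
Stationarity residual: grad f(x) + sum_i lambda_i a_i = (0, 0)
  -> stationarity OK
Primal feasibility (all g_i <= 0): OK
Dual feasibility (all lambda_i >= 0): FAILS
Complementary slackness (lambda_i * g_i(x) = 0 for all i): OK

Verdict: the first failing condition is dual_feasibility -> dual.

dual
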